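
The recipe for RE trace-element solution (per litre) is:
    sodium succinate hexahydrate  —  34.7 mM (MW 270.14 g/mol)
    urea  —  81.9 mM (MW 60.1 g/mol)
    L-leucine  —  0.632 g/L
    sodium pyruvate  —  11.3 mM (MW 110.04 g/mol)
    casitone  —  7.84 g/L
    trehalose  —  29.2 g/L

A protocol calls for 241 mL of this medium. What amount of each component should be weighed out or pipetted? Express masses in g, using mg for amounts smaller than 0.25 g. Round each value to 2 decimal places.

Working volume: 241 mL = 0.241 L.
sodium succinate hexahydrate: 34.7 mmol/L × 270.14 g/mol × 0.241 L ÷ 1000 = 2.26 g
urea: 81.9 mmol/L × 60.1 g/mol × 0.241 L ÷ 1000 = 1.19 g
L-leucine: 0.632 g/L × 0.241 L = 0.152312 g = 152.31 mg
sodium pyruvate: 11.3 mmol/L × 110.04 g/mol × 0.241 L ÷ 1000 = 0.30 g
casitone: 7.84 g/L × 0.241 L = 1.89 g
trehalose: 29.2 g/L × 0.241 L = 7.04 g

sodium succinate hexahydrate 2.26 g; urea 1.19 g; L-leucine 152.31 mg; sodium pyruvate 0.30 g; casitone 1.89 g; trehalose 7.04 g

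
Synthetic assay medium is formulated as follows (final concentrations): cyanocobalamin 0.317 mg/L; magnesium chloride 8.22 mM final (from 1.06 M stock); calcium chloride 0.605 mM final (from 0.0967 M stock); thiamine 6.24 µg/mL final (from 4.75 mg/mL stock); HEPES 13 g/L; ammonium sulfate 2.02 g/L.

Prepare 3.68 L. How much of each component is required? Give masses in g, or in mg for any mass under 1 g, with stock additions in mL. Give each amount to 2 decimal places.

cyanocobalamin 1.17 mg; magnesium chloride 28.54 mL; calcium chloride 23.02 mL; thiamine 4.83 mL; HEPES 47.84 g; ammonium sulfate 7.43 g

Scale factor relative to 1 L: 3.68.
cyanocobalamin: 0.317 mg/L × 3.68 L = 1.17 mg
magnesium chloride: C1V1 = C2V2 → 8.22 mM × 3680 mL ÷ 1060 mM = 28.54 mL
calcium chloride: C1V1 = C2V2 → 0.605 mM × 3680 mL ÷ 96.7 mM = 23.02 mL
thiamine: dilute stock: 6.24 µg/mL × 3680 mL ÷ 4750 µg/mL = 4.83 mL
HEPES: 13 g/L × 3.68 L = 47.84 g
ammonium sulfate: 2.02 g/L × 3.68 L = 7.43 g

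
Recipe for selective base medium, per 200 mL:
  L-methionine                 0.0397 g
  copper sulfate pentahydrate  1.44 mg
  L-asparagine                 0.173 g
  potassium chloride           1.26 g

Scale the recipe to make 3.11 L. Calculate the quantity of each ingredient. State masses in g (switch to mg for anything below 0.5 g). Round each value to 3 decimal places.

Scale factor = 3110 mL / 200 mL = 15.55.
L-methionine: 0.0397 g × (3110 mL / 200 mL) = 0.617 g
copper sulfate pentahydrate: 1.44 mg × (3110 mL / 200 mL) = 22.392 mg
L-asparagine: 0.173 g × (3110 mL / 200 mL) = 2.690 g
potassium chloride: 1.26 g × (3110 mL / 200 mL) = 19.593 g

L-methionine 0.617 g; copper sulfate pentahydrate 22.392 mg; L-asparagine 2.690 g; potassium chloride 19.593 g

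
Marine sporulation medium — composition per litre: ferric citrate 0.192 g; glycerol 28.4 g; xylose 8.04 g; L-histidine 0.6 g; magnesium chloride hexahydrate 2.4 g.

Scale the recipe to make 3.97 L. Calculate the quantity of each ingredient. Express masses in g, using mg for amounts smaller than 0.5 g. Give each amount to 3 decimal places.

ferric citrate 0.762 g; glycerol 112.748 g; xylose 31.919 g; L-histidine 2.382 g; magnesium chloride hexahydrate 9.528 g

Scale factor = 3970 mL / 1000 mL = 3.97.
ferric citrate: 0.192 g × (3970 mL / 1000 mL) = 0.762 g
glycerol: 28.4 g × (3970 mL / 1000 mL) = 112.748 g
xylose: 8.04 g × (3970 mL / 1000 mL) = 31.919 g
L-histidine: 0.6 g × (3970 mL / 1000 mL) = 2.382 g
magnesium chloride hexahydrate: 2.4 g × (3970 mL / 1000 mL) = 9.528 g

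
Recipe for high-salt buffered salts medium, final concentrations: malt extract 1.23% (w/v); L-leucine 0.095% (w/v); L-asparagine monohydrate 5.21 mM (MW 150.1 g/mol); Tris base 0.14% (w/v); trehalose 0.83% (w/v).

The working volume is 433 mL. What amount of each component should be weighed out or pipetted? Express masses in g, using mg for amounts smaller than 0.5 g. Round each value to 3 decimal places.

Scale factor relative to 1 L: 0.433.
malt extract: 1.23% w/v = 12.3 g/L → 12.3 × 0.433 L = 5.326 g
L-leucine: 0.095% w/v = 0.95 g/L → 0.95 × 0.433 L = 0.41135 g = 411.350 mg
L-asparagine monohydrate: 5.21 mmol/L × 150.1 mg/mmol × 0.433 L = 338.615 mg
Tris base: 0.14 g per 100 mL × 433 mL ÷ 100 = 0.606 g
trehalose: 0.83% w/v = 8.3 g/L → 8.3 × 0.433 L = 3.594 g

malt extract 5.326 g; L-leucine 411.350 mg; L-asparagine monohydrate 338.615 mg; Tris base 0.606 g; trehalose 3.594 g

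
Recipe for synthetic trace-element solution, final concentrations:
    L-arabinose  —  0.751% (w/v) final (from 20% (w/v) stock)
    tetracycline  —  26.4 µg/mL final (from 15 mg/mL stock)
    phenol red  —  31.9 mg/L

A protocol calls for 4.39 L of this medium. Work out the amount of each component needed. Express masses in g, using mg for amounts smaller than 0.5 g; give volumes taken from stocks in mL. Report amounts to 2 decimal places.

L-arabinose 164.84 mL; tetracycline 7.73 mL; phenol red 140.04 mg

Scale factor relative to 1 L: 4.39.
L-arabinose: V = C2·V2/C1 = 0.751% ÷ 20% × 4390 mL = 164.84 mL
tetracycline: C1V1 = C2V2 → 26.4 µg/mL × 4390 mL ÷ 15000 µg/mL = 7.73 mL
phenol red: 31.9 mg/L × 4.39 L = 140.04 mg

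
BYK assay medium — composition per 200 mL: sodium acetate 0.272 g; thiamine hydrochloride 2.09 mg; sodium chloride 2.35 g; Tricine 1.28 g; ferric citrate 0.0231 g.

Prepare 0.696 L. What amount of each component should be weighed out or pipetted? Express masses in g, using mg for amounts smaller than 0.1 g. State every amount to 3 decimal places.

Scale factor = 696 mL / 200 mL = 3.48.
sodium acetate: 0.272 g × (696 mL / 200 mL) = 0.947 g
thiamine hydrochloride: 2.09 mg × (696 mL / 200 mL) = 7.273 mg
sodium chloride: 2.35 g × (696 mL / 200 mL) = 8.178 g
Tricine: 1.28 g × (696 mL / 200 mL) = 4.454 g
ferric citrate: 0.0231 g × (696 mL / 200 mL) = 0.080388 g = 80.388 mg

sodium acetate 0.947 g; thiamine hydrochloride 7.273 mg; sodium chloride 8.178 g; Tricine 4.454 g; ferric citrate 80.388 mg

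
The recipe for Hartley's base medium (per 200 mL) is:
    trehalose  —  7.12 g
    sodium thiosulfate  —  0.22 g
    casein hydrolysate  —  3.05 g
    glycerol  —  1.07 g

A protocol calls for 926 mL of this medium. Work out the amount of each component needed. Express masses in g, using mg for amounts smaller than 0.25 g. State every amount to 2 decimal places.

Scale factor = 926 mL / 200 mL = 4.63.
trehalose: 7.12 g × (926 mL / 200 mL) = 32.97 g
sodium thiosulfate: 0.22 g × (926 mL / 200 mL) = 1.02 g
casein hydrolysate: 3.05 g × (926 mL / 200 mL) = 14.12 g
glycerol: 1.07 g × (926 mL / 200 mL) = 4.95 g

trehalose 32.97 g; sodium thiosulfate 1.02 g; casein hydrolysate 14.12 g; glycerol 4.95 g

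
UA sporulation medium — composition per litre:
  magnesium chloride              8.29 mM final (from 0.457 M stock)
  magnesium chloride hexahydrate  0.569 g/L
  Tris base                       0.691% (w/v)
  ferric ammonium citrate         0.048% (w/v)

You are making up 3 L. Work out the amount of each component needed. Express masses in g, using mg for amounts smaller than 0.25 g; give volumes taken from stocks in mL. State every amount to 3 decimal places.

Working volume: 3 L.
magnesium chloride: C1V1 = C2V2 → 8.29 mM × 3000 mL ÷ 457 mM = 54.420 mL
magnesium chloride hexahydrate: 0.569 g/L × 3 L = 1.707 g
Tris base: 0.691 g per 100 mL × 3000 mL ÷ 100 = 20.730 g
ferric ammonium citrate: 0.048 g per 100 mL × 3000 mL ÷ 100 = 1.440 g

magnesium chloride 54.420 mL; magnesium chloride hexahydrate 1.707 g; Tris base 20.730 g; ferric ammonium citrate 1.440 g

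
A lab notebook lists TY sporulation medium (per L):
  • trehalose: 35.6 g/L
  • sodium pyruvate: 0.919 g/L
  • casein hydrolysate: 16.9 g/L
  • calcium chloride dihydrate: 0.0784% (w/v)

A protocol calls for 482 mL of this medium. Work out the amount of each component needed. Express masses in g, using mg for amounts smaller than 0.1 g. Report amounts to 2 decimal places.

Working volume: 482 mL = 0.482 L.
trehalose: 35.6 g/L × 0.482 L = 17.16 g
sodium pyruvate: 0.919 g/L × 0.482 L = 0.44 g
casein hydrolysate: 16.9 g/L × 0.482 L = 8.15 g
calcium chloride dihydrate: 0.0784 g per 100 mL × 482 mL ÷ 100 = 0.38 g

trehalose 17.16 g; sodium pyruvate 0.44 g; casein hydrolysate 8.15 g; calcium chloride dihydrate 0.38 g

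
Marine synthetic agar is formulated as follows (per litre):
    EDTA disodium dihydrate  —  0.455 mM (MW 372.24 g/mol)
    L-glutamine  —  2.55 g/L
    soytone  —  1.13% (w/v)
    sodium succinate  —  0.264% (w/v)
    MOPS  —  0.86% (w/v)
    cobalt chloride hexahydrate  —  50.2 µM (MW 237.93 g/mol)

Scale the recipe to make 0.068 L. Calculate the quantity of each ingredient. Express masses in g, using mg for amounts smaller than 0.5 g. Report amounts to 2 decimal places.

Scale factor relative to 1 L: 0.068.
EDTA disodium dihydrate: 0.455 mmol/L × 372.24 mg/mmol × 0.068 L = 11.52 mg
L-glutamine: 2.55 g/L × 0.068 L = 0.1734 g = 173.40 mg
soytone: 1.13 g per 100 mL × 68 mL ÷ 100 = 0.77 g
sodium succinate: 0.264 g per 100 mL × 68 mL ÷ 100 = 0.17952 g = 179.52 mg
MOPS: 0.86 g per 100 mL × 68 mL ÷ 100 = 0.58 g
cobalt chloride hexahydrate: 50.2 µmol/L × 237.93 g/mol × 0.068 L ÷ 1000 = 0.81 mg

EDTA disodium dihydrate 11.52 mg; L-glutamine 173.40 mg; soytone 0.77 g; sodium succinate 179.52 mg; MOPS 0.58 g; cobalt chloride hexahydrate 0.81 mg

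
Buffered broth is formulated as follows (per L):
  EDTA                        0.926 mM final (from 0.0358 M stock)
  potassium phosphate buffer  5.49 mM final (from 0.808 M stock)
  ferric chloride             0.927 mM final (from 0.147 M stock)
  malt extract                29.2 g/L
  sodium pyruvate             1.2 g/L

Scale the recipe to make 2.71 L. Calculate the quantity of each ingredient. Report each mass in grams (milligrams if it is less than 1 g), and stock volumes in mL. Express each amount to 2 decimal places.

Scale factor relative to 1 L: 2.71.
EDTA: V = C2·V2/C1 = 0.926 mM × 2710 mL ÷ 35.8 mM = 70.10 mL
potassium phosphate buffer: V = C2·V2/C1 = 5.49 mM × 2710 mL ÷ 808 mM = 18.41 mL
ferric chloride: C1V1 = C2V2 → 0.927 mM × 2710 mL ÷ 147 mM = 17.09 mL
malt extract: 29.2 g/L × 2.71 L = 79.13 g
sodium pyruvate: 1.2 g/L × 2.71 L = 3.25 g

EDTA 70.10 mL; potassium phosphate buffer 18.41 mL; ferric chloride 17.09 mL; malt extract 79.13 g; sodium pyruvate 3.25 g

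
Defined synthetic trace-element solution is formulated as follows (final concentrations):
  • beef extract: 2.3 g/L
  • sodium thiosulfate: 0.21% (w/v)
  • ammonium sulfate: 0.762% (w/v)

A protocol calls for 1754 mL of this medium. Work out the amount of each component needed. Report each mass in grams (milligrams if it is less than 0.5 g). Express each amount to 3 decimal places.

beef extract 4.034 g; sodium thiosulfate 3.683 g; ammonium sulfate 13.365 g

Scale factor relative to 1 L: 1.754.
beef extract: 2.3 g/L × 1.754 L = 4.034 g
sodium thiosulfate: 0.21% w/v = 2.1 g/L → 2.1 × 1.754 L = 3.683 g
ammonium sulfate: 0.762 g per 100 mL × 1754 mL ÷ 100 = 13.365 g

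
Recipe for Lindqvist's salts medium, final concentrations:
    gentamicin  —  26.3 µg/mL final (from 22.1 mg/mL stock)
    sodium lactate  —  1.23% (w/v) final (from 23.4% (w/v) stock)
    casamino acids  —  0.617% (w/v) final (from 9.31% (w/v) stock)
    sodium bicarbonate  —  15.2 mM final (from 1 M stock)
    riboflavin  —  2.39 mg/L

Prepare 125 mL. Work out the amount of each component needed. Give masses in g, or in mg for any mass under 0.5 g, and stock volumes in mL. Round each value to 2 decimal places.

Working volume: 125 mL = 0.125 L.
gentamicin: V = C2·V2/C1 = 26.3 µg/mL × 125 mL ÷ 22100 µg/mL = 0.15 mL
sodium lactate: C1V1 = C2V2 → 1.23% ÷ 23.4% × 125 mL = 6.57 mL
casamino acids: V = C2·V2/C1 = 0.617% ÷ 9.31% × 125 mL = 8.28 mL
sodium bicarbonate: V = C2·V2/C1 = 15.2 mM × 125 mL ÷ 1000 mM = 1.90 mL
riboflavin: 2.39 mg/L × 0.125 L = 0.30 mg

gentamicin 0.15 mL; sodium lactate 6.57 mL; casamino acids 8.28 mL; sodium bicarbonate 1.90 mL; riboflavin 0.30 mg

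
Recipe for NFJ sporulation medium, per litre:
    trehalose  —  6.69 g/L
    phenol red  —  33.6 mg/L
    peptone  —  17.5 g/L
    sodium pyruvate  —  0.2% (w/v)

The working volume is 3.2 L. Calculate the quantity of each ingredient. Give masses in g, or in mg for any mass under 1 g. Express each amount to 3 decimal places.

Working volume: 3.2 L.
trehalose: 6.69 g/L × 3.2 L = 21.408 g
phenol red: 33.6 mg/L × 3.2 L = 107.520 mg
peptone: 17.5 g/L × 3.2 L = 56.000 g
sodium pyruvate: 0.2% w/v = 2 g/L → 2 × 3.2 L = 6.400 g

trehalose 21.408 g; phenol red 107.520 mg; peptone 56.000 g; sodium pyruvate 6.400 g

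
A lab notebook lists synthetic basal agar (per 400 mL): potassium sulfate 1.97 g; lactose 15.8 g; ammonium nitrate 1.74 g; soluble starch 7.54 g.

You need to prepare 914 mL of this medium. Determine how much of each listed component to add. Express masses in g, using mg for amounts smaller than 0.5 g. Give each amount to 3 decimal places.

Scale factor = 914 mL / 400 mL = 2.285.
potassium sulfate: 1.97 g × (914 mL / 400 mL) = 4.501 g
lactose: 15.8 g × (914 mL / 400 mL) = 36.103 g
ammonium nitrate: 1.74 g × (914 mL / 400 mL) = 3.976 g
soluble starch: 7.54 g × (914 mL / 400 mL) = 17.229 g

potassium sulfate 4.501 g; lactose 36.103 g; ammonium nitrate 3.976 g; soluble starch 17.229 g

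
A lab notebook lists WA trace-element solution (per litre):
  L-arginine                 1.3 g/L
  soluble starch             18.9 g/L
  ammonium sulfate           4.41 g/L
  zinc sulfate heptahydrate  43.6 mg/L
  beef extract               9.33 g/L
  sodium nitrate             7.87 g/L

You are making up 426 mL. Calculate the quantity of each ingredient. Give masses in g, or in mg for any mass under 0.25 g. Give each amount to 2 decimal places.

Target volume = 426 mL = 0.426 L.
L-arginine: 1.3 g/L × 0.426 L = 0.55 g
soluble starch: 18.9 g/L × 0.426 L = 8.05 g
ammonium sulfate: 4.41 g/L × 0.426 L = 1.88 g
zinc sulfate heptahydrate: 43.6 mg/L × 0.426 L = 18.57 mg
beef extract: 9.33 g/L × 0.426 L = 3.97 g
sodium nitrate: 7.87 g/L × 0.426 L = 3.35 g

L-arginine 0.55 g; soluble starch 8.05 g; ammonium sulfate 1.88 g; zinc sulfate heptahydrate 18.57 mg; beef extract 3.97 g; sodium nitrate 3.35 g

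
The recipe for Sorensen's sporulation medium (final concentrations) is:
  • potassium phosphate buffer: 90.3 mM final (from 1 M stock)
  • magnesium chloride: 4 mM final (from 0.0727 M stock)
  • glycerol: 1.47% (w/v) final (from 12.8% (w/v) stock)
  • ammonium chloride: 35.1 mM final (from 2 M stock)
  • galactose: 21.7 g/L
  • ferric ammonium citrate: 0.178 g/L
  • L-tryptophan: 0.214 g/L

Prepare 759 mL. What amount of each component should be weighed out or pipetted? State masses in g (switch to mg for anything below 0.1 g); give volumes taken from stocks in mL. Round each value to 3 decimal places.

Scale factor relative to 1 L: 0.759.
potassium phosphate buffer: V = C2·V2/C1 = 90.3 mM × 759 mL ÷ 1000 mM = 68.538 mL
magnesium chloride: C1V1 = C2V2 → 4 mM × 759 mL ÷ 72.7 mM = 41.761 mL
glycerol: V = C2·V2/C1 = 1.47% ÷ 12.8% × 759 mL = 87.166 mL
ammonium chloride: V = C2·V2/C1 = 35.1 mM × 759 mL ÷ 2000 mM = 13.320 mL
galactose: 21.7 g/L × 0.759 L = 16.470 g
ferric ammonium citrate: 0.178 g/L × 0.759 L = 0.135 g
L-tryptophan: 0.214 g/L × 0.759 L = 0.162 g

potassium phosphate buffer 68.538 mL; magnesium chloride 41.761 mL; glycerol 87.166 mL; ammonium chloride 13.320 mL; galactose 16.470 g; ferric ammonium citrate 0.135 g; L-tryptophan 0.162 g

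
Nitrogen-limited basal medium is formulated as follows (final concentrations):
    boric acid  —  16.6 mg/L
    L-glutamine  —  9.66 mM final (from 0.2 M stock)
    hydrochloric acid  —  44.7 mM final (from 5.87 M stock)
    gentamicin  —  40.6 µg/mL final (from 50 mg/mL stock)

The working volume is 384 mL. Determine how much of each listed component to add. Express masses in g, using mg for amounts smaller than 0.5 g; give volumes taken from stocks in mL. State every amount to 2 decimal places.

boric acid 6.37 mg; L-glutamine 18.55 mL; hydrochloric acid 2.92 mL; gentamicin 0.31 mL

Working volume: 384 mL = 0.384 L.
boric acid: 16.6 mg/L × 0.384 L = 6.37 mg
L-glutamine: C1V1 = C2V2 → 9.66 mM × 384 mL ÷ 200 mM = 18.55 mL
hydrochloric acid: C1V1 = C2V2 → 44.7 mM × 384 mL ÷ 5870 mM = 2.92 mL
gentamicin: V = C2·V2/C1 = 40.6 µg/mL × 384 mL ÷ 50000 µg/mL = 0.31 mL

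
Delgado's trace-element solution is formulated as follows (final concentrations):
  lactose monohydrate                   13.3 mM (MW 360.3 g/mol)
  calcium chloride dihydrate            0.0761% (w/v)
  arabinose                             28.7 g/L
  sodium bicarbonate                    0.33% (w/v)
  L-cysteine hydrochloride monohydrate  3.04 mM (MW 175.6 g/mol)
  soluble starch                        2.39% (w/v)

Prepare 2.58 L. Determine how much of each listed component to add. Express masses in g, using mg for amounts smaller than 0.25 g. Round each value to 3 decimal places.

Scale factor relative to 1 L: 2.58.
lactose monohydrate: 13.3 mmol/L × 360.3 g/mol × 2.58 L ÷ 1000 = 12.363 g
calcium chloride dihydrate: 0.0761 g per 100 mL × 2580 mL ÷ 100 = 1.963 g
arabinose: 28.7 g/L × 2.58 L = 74.046 g
sodium bicarbonate: 0.33 g per 100 mL × 2580 mL ÷ 100 = 8.514 g
L-cysteine hydrochloride monohydrate: 3.04 mmol/L × 175.6 g/mol × 2.58 L ÷ 1000 = 1.377 g
soluble starch: 2.39% w/v = 23.9 g/L → 23.9 × 2.58 L = 61.662 g

lactose monohydrate 12.363 g; calcium chloride dihydrate 1.963 g; arabinose 74.046 g; sodium bicarbonate 8.514 g; L-cysteine hydrochloride monohydrate 1.377 g; soluble starch 61.662 g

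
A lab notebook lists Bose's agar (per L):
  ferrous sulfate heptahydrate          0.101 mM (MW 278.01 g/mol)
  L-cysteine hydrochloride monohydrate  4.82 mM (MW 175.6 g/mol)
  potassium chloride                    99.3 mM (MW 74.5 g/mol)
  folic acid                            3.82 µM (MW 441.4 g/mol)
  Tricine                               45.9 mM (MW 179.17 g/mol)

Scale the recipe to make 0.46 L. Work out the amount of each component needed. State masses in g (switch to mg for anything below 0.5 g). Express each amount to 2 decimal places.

ferrous sulfate heptahydrate 12.92 mg; L-cysteine hydrochloride monohydrate 389.34 mg; potassium chloride 3.40 g; folic acid 0.78 mg; Tricine 3.78 g

Scale factor relative to 1 L: 0.46.
ferrous sulfate heptahydrate: 0.101 mmol/L × 278.01 mg/mmol × 0.46 L = 12.92 mg
L-cysteine hydrochloride monohydrate: 4.82 mmol/L × 175.6 mg/mmol × 0.46 L = 389.34 mg
potassium chloride: 99.3 mmol/L × 74.5 g/mol × 0.46 L ÷ 1000 = 3.40 g
folic acid: 3.82 µmol/L × 441.4 g/mol × 0.46 L ÷ 1000 = 0.78 mg
Tricine: 45.9 mmol/L × 179.17 g/mol × 0.46 L ÷ 1000 = 3.78 g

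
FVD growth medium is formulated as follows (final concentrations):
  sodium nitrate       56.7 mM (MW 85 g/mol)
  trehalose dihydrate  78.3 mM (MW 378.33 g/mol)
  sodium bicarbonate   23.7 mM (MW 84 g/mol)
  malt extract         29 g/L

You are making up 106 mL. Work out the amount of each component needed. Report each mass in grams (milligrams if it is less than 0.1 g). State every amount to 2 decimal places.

Working volume: 106 mL = 0.106 L.
sodium nitrate: 56.7 mmol/L × 85 g/mol × 0.106 L ÷ 1000 = 0.51 g
trehalose dihydrate: 78.3 mmol/L × 378.33 g/mol × 0.106 L ÷ 1000 = 3.14 g
sodium bicarbonate: 23.7 mmol/L × 84 g/mol × 0.106 L ÷ 1000 = 0.21 g
malt extract: 29 g/L × 0.106 L = 3.07 g

sodium nitrate 0.51 g; trehalose dihydrate 3.14 g; sodium bicarbonate 0.21 g; malt extract 3.07 g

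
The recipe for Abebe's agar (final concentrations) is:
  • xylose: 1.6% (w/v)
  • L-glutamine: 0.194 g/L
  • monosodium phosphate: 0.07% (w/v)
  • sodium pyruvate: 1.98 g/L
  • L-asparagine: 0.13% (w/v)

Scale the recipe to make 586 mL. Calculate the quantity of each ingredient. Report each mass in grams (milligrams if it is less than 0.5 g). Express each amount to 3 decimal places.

xylose 9.376 g; L-glutamine 113.684 mg; monosodium phosphate 410.200 mg; sodium pyruvate 1.160 g; L-asparagine 0.762 g

Working volume: 586 mL = 0.586 L.
xylose: 1.6 g per 100 mL × 586 mL ÷ 100 = 9.376 g
L-glutamine: 0.194 g/L × 0.586 L = 0.113684 g = 113.684 mg
monosodium phosphate: 0.07 g per 100 mL × 586 mL ÷ 100 = 0.4102 g = 410.200 mg
sodium pyruvate: 1.98 g/L × 0.586 L = 1.160 g
L-asparagine: 0.13 g per 100 mL × 586 mL ÷ 100 = 0.762 g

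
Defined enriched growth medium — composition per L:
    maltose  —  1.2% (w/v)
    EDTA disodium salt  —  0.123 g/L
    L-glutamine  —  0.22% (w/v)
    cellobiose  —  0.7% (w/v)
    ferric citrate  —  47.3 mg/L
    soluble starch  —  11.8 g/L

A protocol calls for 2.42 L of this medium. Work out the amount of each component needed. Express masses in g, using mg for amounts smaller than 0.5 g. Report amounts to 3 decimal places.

maltose 29.040 g; EDTA disodium salt 297.660 mg; L-glutamine 5.324 g; cellobiose 16.940 g; ferric citrate 114.466 mg; soluble starch 28.556 g

Working volume: 2.42 L.
maltose: 1.2% w/v = 12 g/L → 12 × 2.42 L = 29.040 g
EDTA disodium salt: 0.123 g/L × 2.42 L = 0.29766 g = 297.660 mg
L-glutamine: 0.22% w/v = 2.2 g/L → 2.2 × 2.42 L = 5.324 g
cellobiose: 0.7% w/v = 7 g/L → 7 × 2.42 L = 16.940 g
ferric citrate: 47.3 mg/L × 2.42 L = 114.466 mg
soluble starch: 11.8 g/L × 2.42 L = 28.556 g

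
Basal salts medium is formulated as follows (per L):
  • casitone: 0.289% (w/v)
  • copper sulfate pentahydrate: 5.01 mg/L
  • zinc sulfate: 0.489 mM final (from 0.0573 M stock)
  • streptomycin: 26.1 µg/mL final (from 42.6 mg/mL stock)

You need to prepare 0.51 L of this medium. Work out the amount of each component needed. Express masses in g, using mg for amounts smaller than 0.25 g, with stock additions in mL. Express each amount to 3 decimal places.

Scale factor relative to 1 L: 0.51.
casitone: 0.289% w/v = 2.89 g/L → 2.89 × 0.51 L = 1.474 g
copper sulfate pentahydrate: 5.01 mg/L × 0.51 L = 2.555 mg
zinc sulfate: V = C2·V2/C1 = 0.489 mM × 510 mL ÷ 57.3 mM = 4.352 mL
streptomycin: V = C2·V2/C1 = 26.1 µg/mL × 510 mL ÷ 42600 µg/mL = 0.312 mL

casitone 1.474 g; copper sulfate pentahydrate 2.555 mg; zinc sulfate 4.352 mL; streptomycin 0.312 mL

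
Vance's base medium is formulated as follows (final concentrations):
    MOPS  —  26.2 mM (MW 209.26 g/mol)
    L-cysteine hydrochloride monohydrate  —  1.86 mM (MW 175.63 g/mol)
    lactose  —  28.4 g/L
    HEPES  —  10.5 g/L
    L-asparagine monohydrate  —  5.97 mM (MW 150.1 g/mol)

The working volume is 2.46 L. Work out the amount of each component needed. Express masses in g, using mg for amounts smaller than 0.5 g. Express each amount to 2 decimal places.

MOPS 13.49 g; L-cysteine hydrochloride monohydrate 0.80 g; lactose 69.86 g; HEPES 25.83 g; L-asparagine monohydrate 2.20 g

Scale factor relative to 1 L: 2.46.
MOPS: 26.2 mmol/L × 209.26 g/mol × 2.46 L ÷ 1000 = 13.49 g
L-cysteine hydrochloride monohydrate: 1.86 mmol/L × 175.63 g/mol × 2.46 L ÷ 1000 = 0.80 g
lactose: 28.4 g/L × 2.46 L = 69.86 g
HEPES: 10.5 g/L × 2.46 L = 25.83 g
L-asparagine monohydrate: 5.97 mmol/L × 150.1 g/mol × 2.46 L ÷ 1000 = 2.20 g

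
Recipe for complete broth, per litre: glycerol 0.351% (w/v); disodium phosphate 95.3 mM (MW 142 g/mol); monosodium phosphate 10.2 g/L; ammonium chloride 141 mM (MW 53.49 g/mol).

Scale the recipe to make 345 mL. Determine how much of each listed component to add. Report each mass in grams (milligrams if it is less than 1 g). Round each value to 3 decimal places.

Target volume = 345 mL = 0.345 L.
glycerol: 0.351% w/v = 3.51 g/L → 3.51 × 0.345 L = 1.211 g
disodium phosphate: 95.3 mmol/L × 142 g/mol × 0.345 L ÷ 1000 = 4.669 g
monosodium phosphate: 10.2 g/L × 0.345 L = 3.519 g
ammonium chloride: 141 mmol/L × 53.49 g/mol × 0.345 L ÷ 1000 = 2.602 g

glycerol 1.211 g; disodium phosphate 4.669 g; monosodium phosphate 3.519 g; ammonium chloride 2.602 g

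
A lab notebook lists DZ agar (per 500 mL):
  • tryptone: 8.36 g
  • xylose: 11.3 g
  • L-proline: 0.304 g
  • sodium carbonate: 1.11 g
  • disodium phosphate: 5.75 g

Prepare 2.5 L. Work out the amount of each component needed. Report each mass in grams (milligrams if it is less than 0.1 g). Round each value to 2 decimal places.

tryptone 41.80 g; xylose 56.50 g; L-proline 1.52 g; sodium carbonate 5.55 g; disodium phosphate 28.75 g

Scale factor = 2500 mL / 500 mL = 5.
tryptone: 8.36 g × (2500 mL / 500 mL) = 41.80 g
xylose: 11.3 g × (2500 mL / 500 mL) = 56.50 g
L-proline: 0.304 g × (2500 mL / 500 mL) = 1.52 g
sodium carbonate: 1.11 g × (2500 mL / 500 mL) = 5.55 g
disodium phosphate: 5.75 g × (2500 mL / 500 mL) = 28.75 g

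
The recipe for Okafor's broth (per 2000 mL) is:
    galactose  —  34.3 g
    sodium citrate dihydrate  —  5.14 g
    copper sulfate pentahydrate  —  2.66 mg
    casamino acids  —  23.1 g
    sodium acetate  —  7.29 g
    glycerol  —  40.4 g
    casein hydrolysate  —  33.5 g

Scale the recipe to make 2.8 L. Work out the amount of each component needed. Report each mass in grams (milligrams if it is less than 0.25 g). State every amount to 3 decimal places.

galactose 48.020 g; sodium citrate dihydrate 7.196 g; copper sulfate pentahydrate 3.724 mg; casamino acids 32.340 g; sodium acetate 10.206 g; glycerol 56.560 g; casein hydrolysate 46.900 g

Ratio of target to recipe volume: 2800 / 2000 = 1.4.
galactose: 34.3 g × (2800 mL / 2000 mL) = 48.020 g
sodium citrate dihydrate: 5.14 g × (2800 mL / 2000 mL) = 7.196 g
copper sulfate pentahydrate: 2.66 mg × (2800 mL / 2000 mL) = 3.724 mg
casamino acids: 23.1 g × (2800 mL / 2000 mL) = 32.340 g
sodium acetate: 7.29 g × (2800 mL / 2000 mL) = 10.206 g
glycerol: 40.4 g × (2800 mL / 2000 mL) = 56.560 g
casein hydrolysate: 33.5 g × (2800 mL / 2000 mL) = 46.900 g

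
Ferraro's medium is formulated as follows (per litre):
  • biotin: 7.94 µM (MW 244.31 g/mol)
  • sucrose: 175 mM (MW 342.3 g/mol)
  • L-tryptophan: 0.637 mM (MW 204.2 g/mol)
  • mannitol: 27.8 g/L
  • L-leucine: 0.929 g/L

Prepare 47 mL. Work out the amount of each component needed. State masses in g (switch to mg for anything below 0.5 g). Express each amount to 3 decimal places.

biotin 0.091 mg; sucrose 2.815 g; L-tryptophan 6.114 mg; mannitol 1.307 g; L-leucine 43.663 mg

Target volume = 47 mL = 0.047 L.
biotin: 7.94 µmol/L × 244.31 g/mol × 0.047 L ÷ 1000 = 0.091 mg
sucrose: 175 mmol/L × 342.3 g/mol × 0.047 L ÷ 1000 = 2.815 g
L-tryptophan: 0.637 mmol/L × 204.2 mg/mmol × 0.047 L = 6.114 mg
mannitol: 27.8 g/L × 0.047 L = 1.307 g
L-leucine: 0.929 g/L × 0.047 L = 0.043663 g = 43.663 mg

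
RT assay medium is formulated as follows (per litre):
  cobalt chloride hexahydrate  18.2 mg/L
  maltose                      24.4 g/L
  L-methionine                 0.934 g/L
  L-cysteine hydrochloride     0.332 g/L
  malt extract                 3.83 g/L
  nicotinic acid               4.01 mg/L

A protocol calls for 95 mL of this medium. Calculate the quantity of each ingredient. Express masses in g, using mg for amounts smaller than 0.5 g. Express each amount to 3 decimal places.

cobalt chloride hexahydrate 1.729 mg; maltose 2.318 g; L-methionine 88.730 mg; L-cysteine hydrochloride 31.540 mg; malt extract 363.850 mg; nicotinic acid 0.381 mg

Scale factor relative to 1 L: 0.095.
cobalt chloride hexahydrate: 18.2 mg/L × 0.095 L = 1.729 mg
maltose: 24.4 g/L × 0.095 L = 2.318 g
L-methionine: 0.934 g/L × 0.095 L = 0.08873 g = 88.730 mg
L-cysteine hydrochloride: 0.332 g/L × 0.095 L = 0.03154 g = 31.540 mg
malt extract: 3.83 g/L × 0.095 L = 0.36385 g = 363.850 mg
nicotinic acid: 4.01 mg/L × 0.095 L = 0.381 mg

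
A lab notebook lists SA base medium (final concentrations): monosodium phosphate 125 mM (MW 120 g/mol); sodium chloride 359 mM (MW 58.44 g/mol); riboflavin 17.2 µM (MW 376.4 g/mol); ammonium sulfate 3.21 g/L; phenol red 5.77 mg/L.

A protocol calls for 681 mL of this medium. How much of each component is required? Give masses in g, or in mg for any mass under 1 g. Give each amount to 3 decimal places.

Working volume: 681 mL = 0.681 L.
monosodium phosphate: 125 mmol/L × 120 g/mol × 0.681 L ÷ 1000 = 10.215 g
sodium chloride: 359 mmol/L × 58.44 g/mol × 0.681 L ÷ 1000 = 14.287 g
riboflavin: 17.2 µmol/L × 376.4 g/mol × 0.681 L ÷ 1000 = 4.409 mg
ammonium sulfate: 3.21 g/L × 0.681 L = 2.186 g
phenol red: 5.77 mg/L × 0.681 L = 3.929 mg

monosodium phosphate 10.215 g; sodium chloride 14.287 g; riboflavin 4.409 mg; ammonium sulfate 2.186 g; phenol red 3.929 mg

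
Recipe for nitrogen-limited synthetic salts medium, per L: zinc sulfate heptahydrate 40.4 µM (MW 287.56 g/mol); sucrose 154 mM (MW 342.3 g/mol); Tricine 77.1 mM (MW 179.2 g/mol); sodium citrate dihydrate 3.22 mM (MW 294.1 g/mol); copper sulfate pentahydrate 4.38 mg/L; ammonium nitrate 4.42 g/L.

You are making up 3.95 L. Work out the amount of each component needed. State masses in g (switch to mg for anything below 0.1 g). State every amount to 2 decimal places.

zinc sulfate heptahydrate 45.89 mg; sucrose 208.22 g; Tricine 54.57 g; sodium citrate dihydrate 3.74 g; copper sulfate pentahydrate 17.30 mg; ammonium nitrate 17.46 g

Working volume: 3.95 L.
zinc sulfate heptahydrate: 40.4 µmol/L × 287.56 g/mol × 3.95 L ÷ 1000 = 45.89 mg
sucrose: 154 mmol/L × 342.3 g/mol × 3.95 L ÷ 1000 = 208.22 g
Tricine: 77.1 mmol/L × 179.2 g/mol × 3.95 L ÷ 1000 = 54.57 g
sodium citrate dihydrate: 3.22 mmol/L × 294.1 g/mol × 3.95 L ÷ 1000 = 3.74 g
copper sulfate pentahydrate: 4.38 mg/L × 3.95 L = 17.30 mg
ammonium nitrate: 4.42 g/L × 3.95 L = 17.46 g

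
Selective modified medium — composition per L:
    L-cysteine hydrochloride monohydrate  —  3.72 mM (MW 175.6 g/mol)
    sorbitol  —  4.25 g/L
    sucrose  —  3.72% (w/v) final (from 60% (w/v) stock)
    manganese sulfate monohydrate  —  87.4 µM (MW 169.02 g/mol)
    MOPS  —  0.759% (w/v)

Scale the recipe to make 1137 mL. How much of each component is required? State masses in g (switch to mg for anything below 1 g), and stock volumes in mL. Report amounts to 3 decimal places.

Target volume = 1137 mL = 1.137 L.
L-cysteine hydrochloride monohydrate: 3.72 mmol/L × 175.6 mg/mmol × 1.137 L = 742.725 mg
sorbitol: 4.25 g/L × 1.137 L = 4.832 g
sucrose: dilute stock: 3.72% ÷ 60% × 1137 mL = 70.494 mL
manganese sulfate monohydrate: 87.4 µmol/L × 169.02 g/mol × 1.137 L ÷ 1000 = 16.796 mg
MOPS: 0.759% w/v = 7.59 g/L → 7.59 × 1.137 L = 8.630 g

L-cysteine hydrochloride monohydrate 742.725 mg; sorbitol 4.832 g; sucrose 70.494 mL; manganese sulfate monohydrate 16.796 mg; MOPS 8.630 g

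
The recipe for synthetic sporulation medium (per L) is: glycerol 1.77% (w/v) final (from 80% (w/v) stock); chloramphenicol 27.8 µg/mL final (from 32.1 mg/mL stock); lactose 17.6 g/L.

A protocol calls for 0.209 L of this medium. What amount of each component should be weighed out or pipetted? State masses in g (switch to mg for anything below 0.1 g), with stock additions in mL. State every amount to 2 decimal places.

glycerol 4.62 mL; chloramphenicol 0.18 mL; lactose 3.68 g

Scale factor relative to 1 L: 0.209.
glycerol: dilute stock: 1.77% ÷ 80% × 209 mL = 4.62 mL
chloramphenicol: dilute stock: 27.8 µg/mL × 209 mL ÷ 32100 µg/mL = 0.18 mL
lactose: 17.6 g/L × 0.209 L = 3.68 g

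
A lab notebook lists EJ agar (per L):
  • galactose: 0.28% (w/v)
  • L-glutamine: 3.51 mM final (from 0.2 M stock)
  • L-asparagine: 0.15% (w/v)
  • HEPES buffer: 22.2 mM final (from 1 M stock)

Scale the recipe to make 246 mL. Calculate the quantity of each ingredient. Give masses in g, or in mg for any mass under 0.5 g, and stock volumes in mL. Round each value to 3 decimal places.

galactose 0.689 g; L-glutamine 4.317 mL; L-asparagine 369.000 mg; HEPES buffer 5.461 mL

Scale factor relative to 1 L: 0.246.
galactose: 0.28 g per 100 mL × 246 mL ÷ 100 = 0.689 g
L-glutamine: dilute stock: 3.51 mM × 246 mL ÷ 200 mM = 4.317 mL
L-asparagine: 0.15% w/v = 1.5 g/L → 1.5 × 0.246 L = 0.369 g = 369.000 mg
HEPES buffer: C1V1 = C2V2 → 22.2 mM × 246 mL ÷ 1000 mM = 5.461 mL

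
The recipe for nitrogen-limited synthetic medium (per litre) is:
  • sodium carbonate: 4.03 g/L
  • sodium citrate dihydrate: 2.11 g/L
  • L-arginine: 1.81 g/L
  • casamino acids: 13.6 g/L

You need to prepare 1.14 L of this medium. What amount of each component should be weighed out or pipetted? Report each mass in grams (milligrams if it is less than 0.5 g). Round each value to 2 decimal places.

Working volume: 1.14 L.
sodium carbonate: 4.03 g/L × 1.14 L = 4.59 g
sodium citrate dihydrate: 2.11 g/L × 1.14 L = 2.41 g
L-arginine: 1.81 g/L × 1.14 L = 2.06 g
casamino acids: 13.6 g/L × 1.14 L = 15.50 g

sodium carbonate 4.59 g; sodium citrate dihydrate 2.41 g; L-arginine 2.06 g; casamino acids 15.50 g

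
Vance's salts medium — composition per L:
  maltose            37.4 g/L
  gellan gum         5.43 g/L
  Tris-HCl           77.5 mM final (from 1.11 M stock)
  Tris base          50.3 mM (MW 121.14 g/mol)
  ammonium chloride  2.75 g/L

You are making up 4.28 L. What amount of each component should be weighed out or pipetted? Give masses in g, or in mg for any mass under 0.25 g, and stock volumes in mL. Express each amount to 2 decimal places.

Scale factor relative to 1 L: 4.28.
maltose: 37.4 g/L × 4.28 L = 160.07 g
gellan gum: 5.43 g/L × 4.28 L = 23.24 g
Tris-HCl: dilute stock: 77.5 mM × 4280 mL ÷ 1110 mM = 298.83 mL
Tris base: 50.3 mmol/L × 121.14 g/mol × 4.28 L ÷ 1000 = 26.08 g
ammonium chloride: 2.75 g/L × 4.28 L = 11.77 g

maltose 160.07 g; gellan gum 23.24 g; Tris-HCl 298.83 mL; Tris base 26.08 g; ammonium chloride 11.77 g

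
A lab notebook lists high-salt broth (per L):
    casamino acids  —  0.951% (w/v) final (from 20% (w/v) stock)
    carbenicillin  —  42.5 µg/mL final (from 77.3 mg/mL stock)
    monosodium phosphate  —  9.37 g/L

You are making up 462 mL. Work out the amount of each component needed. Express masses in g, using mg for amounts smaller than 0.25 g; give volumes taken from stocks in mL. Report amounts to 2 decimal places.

Working volume: 462 mL = 0.462 L.
casamino acids: dilute stock: 0.951% ÷ 20% × 462 mL = 21.97 mL
carbenicillin: dilute stock: 42.5 µg/mL × 462 mL ÷ 77300 µg/mL = 0.25 mL
monosodium phosphate: 9.37 g/L × 0.462 L = 4.33 g

casamino acids 21.97 mL; carbenicillin 0.25 mL; monosodium phosphate 4.33 g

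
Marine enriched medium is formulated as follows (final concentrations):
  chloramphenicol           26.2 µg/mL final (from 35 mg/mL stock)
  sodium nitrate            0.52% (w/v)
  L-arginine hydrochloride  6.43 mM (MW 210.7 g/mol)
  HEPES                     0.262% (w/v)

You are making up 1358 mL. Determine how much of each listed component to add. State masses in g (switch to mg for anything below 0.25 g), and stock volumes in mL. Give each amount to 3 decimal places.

chloramphenicol 1.017 mL; sodium nitrate 7.062 g; L-arginine hydrochloride 1.840 g; HEPES 3.558 g

Scale factor relative to 1 L: 1.358.
chloramphenicol: C1V1 = C2V2 → 26.2 µg/mL × 1358 mL ÷ 35000 µg/mL = 1.017 mL
sodium nitrate: 0.52 g per 100 mL × 1358 mL ÷ 100 = 7.062 g
L-arginine hydrochloride: 6.43 mmol/L × 210.7 g/mol × 1.358 L ÷ 1000 = 1.840 g
HEPES: 0.262 g per 100 mL × 1358 mL ÷ 100 = 3.558 g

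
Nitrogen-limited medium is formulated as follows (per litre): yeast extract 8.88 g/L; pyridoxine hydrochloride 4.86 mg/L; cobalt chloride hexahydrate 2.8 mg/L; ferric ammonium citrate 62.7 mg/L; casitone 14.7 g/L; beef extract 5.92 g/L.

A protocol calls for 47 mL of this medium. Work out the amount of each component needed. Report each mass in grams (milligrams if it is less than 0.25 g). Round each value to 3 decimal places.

Target volume = 47 mL = 0.047 L.
yeast extract: 8.88 g/L × 0.047 L = 0.417 g
pyridoxine hydrochloride: 4.86 mg/L × 0.047 L = 0.228 mg
cobalt chloride hexahydrate: 2.8 mg/L × 0.047 L = 0.132 mg
ferric ammonium citrate: 62.7 mg/L × 0.047 L = 2.947 mg
casitone: 14.7 g/L × 0.047 L = 0.691 g
beef extract: 5.92 g/L × 0.047 L = 0.278 g

yeast extract 0.417 g; pyridoxine hydrochloride 0.228 mg; cobalt chloride hexahydrate 0.132 mg; ferric ammonium citrate 2.947 mg; casitone 0.691 g; beef extract 0.278 g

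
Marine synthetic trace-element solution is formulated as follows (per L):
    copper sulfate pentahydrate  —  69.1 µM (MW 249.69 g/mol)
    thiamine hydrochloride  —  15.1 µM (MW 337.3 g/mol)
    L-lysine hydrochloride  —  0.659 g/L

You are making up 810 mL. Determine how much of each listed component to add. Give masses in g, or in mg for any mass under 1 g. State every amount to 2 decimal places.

Scale factor relative to 1 L: 0.81.
copper sulfate pentahydrate: 69.1 µmol/L × 249.69 g/mol × 0.81 L ÷ 1000 = 13.98 mg
thiamine hydrochloride: 15.1 µmol/L × 337.3 g/mol × 0.81 L ÷ 1000 = 4.13 mg
L-lysine hydrochloride: 0.659 g/L × 0.81 L = 0.53379 g = 533.79 mg

copper sulfate pentahydrate 13.98 mg; thiamine hydrochloride 4.13 mg; L-lysine hydrochloride 533.79 mg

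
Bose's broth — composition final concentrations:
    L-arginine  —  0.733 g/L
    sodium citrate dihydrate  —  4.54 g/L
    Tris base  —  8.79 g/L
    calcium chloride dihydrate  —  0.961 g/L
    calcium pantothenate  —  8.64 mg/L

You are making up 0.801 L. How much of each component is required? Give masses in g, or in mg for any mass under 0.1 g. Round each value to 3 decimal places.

Working volume: 0.801 L.
L-arginine: 0.733 g/L × 0.801 L = 0.587 g
sodium citrate dihydrate: 4.54 g/L × 0.801 L = 3.637 g
Tris base: 8.79 g/L × 0.801 L = 7.041 g
calcium chloride dihydrate: 0.961 g/L × 0.801 L = 0.770 g
calcium pantothenate: 8.64 mg/L × 0.801 L = 6.921 mg

L-arginine 0.587 g; sodium citrate dihydrate 3.637 g; Tris base 7.041 g; calcium chloride dihydrate 0.770 g; calcium pantothenate 6.921 mg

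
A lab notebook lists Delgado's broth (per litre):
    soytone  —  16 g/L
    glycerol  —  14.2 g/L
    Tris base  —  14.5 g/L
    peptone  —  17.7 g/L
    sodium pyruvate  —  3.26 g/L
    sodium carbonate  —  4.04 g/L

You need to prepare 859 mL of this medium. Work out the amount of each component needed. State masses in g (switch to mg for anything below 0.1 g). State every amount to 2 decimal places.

soytone 13.74 g; glycerol 12.20 g; Tris base 12.46 g; peptone 15.20 g; sodium pyruvate 2.80 g; sodium carbonate 3.47 g

Scale factor relative to 1 L: 0.859.
soytone: 16 g/L × 0.859 L = 13.74 g
glycerol: 14.2 g/L × 0.859 L = 12.20 g
Tris base: 14.5 g/L × 0.859 L = 12.46 g
peptone: 17.7 g/L × 0.859 L = 15.20 g
sodium pyruvate: 3.26 g/L × 0.859 L = 2.80 g
sodium carbonate: 4.04 g/L × 0.859 L = 3.47 g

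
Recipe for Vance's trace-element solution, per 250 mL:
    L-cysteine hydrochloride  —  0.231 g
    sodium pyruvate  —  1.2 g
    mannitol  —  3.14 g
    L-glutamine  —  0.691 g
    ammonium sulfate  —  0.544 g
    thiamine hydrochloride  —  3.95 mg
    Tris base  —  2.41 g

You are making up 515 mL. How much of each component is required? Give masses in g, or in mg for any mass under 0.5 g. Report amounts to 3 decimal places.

Ratio of target to recipe volume: 515 / 250 = 2.06.
L-cysteine hydrochloride: 0.231 g × (515 mL / 250 mL) = 0.47586 g = 475.860 mg
sodium pyruvate: 1.2 g × (515 mL / 250 mL) = 2.472 g
mannitol: 3.14 g × (515 mL / 250 mL) = 6.468 g
L-glutamine: 0.691 g × (515 mL / 250 mL) = 1.423 g
ammonium sulfate: 0.544 g × (515 mL / 250 mL) = 1.121 g
thiamine hydrochloride: 3.95 mg × (515 mL / 250 mL) = 8.137 mg
Tris base: 2.41 g × (515 mL / 250 mL) = 4.965 g

L-cysteine hydrochloride 475.860 mg; sodium pyruvate 2.472 g; mannitol 6.468 g; L-glutamine 1.423 g; ammonium sulfate 1.121 g; thiamine hydrochloride 8.137 mg; Tris base 4.965 g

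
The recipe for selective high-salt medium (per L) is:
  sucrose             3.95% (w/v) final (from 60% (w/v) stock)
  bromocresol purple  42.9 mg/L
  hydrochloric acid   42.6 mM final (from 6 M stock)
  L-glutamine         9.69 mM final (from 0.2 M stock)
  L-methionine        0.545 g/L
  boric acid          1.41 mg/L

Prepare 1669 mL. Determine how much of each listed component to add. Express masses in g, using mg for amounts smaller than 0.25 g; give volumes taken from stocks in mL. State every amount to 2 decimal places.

sucrose 109.88 mL; bromocresol purple 71.60 mg; hydrochloric acid 11.85 mL; L-glutamine 80.86 mL; L-methionine 0.91 g; boric acid 2.35 mg

Scale factor relative to 1 L: 1.669.
sucrose: C1V1 = C2V2 → 3.95% ÷ 60% × 1669 mL = 109.88 mL
bromocresol purple: 42.9 mg/L × 1.669 L = 71.60 mg
hydrochloric acid: dilute stock: 42.6 mM × 1669 mL ÷ 6000 mM = 11.85 mL
L-glutamine: V = C2·V2/C1 = 9.69 mM × 1669 mL ÷ 200 mM = 80.86 mL
L-methionine: 0.545 g/L × 1.669 L = 0.91 g
boric acid: 1.41 mg/L × 1.669 L = 2.35 mg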